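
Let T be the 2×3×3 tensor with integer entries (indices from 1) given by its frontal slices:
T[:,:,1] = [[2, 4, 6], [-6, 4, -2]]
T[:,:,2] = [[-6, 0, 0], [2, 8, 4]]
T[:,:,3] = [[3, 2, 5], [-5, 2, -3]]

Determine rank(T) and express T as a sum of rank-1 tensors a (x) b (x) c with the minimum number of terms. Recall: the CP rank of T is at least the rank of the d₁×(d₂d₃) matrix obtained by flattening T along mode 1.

rank(T) = 3

Lower bound: the mode-2 unfolding of T (rows indexed by j, columns by (i,k) = (1,1), (1,2), (1,3), (2,1), (2,2), (2,3)) is [[2, -6, 3, -6, 2, -5], [4, 0, 2, 4, 8, 2], [6, 0, 5, -2, 4, -3]].
There the 3×3 minor on rows j ∈ {1, 2, 3}, columns (i,k) ∈ {(1,1), (1,2), (1,3)} is det [[2, -6, 3], [4, 0, 2], [6, 0, 5]] = 48 ≠ 0, so this unfolding has rank ≥ 3; CP rank is at least every unfolding rank, so rank(T) ≥ 3. (This is only a lower bound: in general the CP rank may exceed every unfolding rank, so we still need to exhibit 3 rank-1 terms summing to T.)
Upper bound: T is a sum of 3 rank-1 terms, T = [1, -1] (x) [1, 0, 1] (x) [4, 0, 4] + [1, -1] (x) [2, 2, 1] (x) [0, -2, 0] + [1, 1] (x) [1, -2, -1] (x) [-2, -2, -1] (written with every a and b primitive with positive leading entry and the scale carried by c; CP decompositions are not unique, and this one is verified by expanding entrywise), so rank(T) ≤ 3.
These bounds meet, so rank(T) = 3.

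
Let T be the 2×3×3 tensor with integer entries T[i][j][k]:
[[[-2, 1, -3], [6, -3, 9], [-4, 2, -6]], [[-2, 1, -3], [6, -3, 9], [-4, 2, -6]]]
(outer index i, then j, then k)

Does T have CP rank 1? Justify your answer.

Yes

If T = a ⊗ b ⊗ c then every fibre of T is a multiple of the corresponding factor, so read the factors off the fibres through the nonzero entry T[0,0,0] = -2.
The mode-1 fibre T[:,0,0] = [-2, -2] gives a = [1, 1] (primitive direction); the mode-2 fibre T[0,:,0] = [-2, 6, -4] gives b = [1, -3, 2]; then c[k] = T[0,0,k] / (a[0]·b[0]) = [-2, 1, -3] / 1 = [-2, 1, -3].
Expanding [1, 1] ⊗ [1, -3, 2] ⊗ [-2, 1, -3] reproduces all 18 entries of T, so T = [1, 1] ⊗ [1, -3, 2] ⊗ [-2, 1, -3] and rank(T) ≤ 1.
Equivalently every frontal slice T[:,:,k] is c[k] times the rank-1 matrix [1, 1] ⊗ [1, -3, 2]. So T has rank 1 (it is nonzero).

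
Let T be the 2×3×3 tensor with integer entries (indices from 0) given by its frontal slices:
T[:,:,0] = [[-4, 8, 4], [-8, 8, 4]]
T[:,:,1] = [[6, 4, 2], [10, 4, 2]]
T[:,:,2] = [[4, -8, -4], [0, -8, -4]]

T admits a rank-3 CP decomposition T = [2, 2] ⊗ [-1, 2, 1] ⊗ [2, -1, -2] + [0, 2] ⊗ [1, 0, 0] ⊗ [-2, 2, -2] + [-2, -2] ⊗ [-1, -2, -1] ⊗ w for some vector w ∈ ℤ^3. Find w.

w = [0, 2, 0]

Subtract the known terms from T to get the rank-1 residual R = [-2, -2] ⊗ [-1, -2, -1] ⊗ w, so R[i,j,k] = a[i]·b[j]·w[k]. Pick indices with nonzero a[0]·b[0] = (-2)·(-1) = 2. Only the fibre through (0,0,·) is needed: R[0,0,:] = T[0,0,:] − Σₗ aₗ[0]bₗ[0]cₗ = [-4, 6, 4] − (2)·(-1)·[2, -1, -2] − (0)·(1)·[-2, 2, -2] = [0, 4, 0]. Then w[k] = R[0,0,k] / 2 for each k, giving w = [0, 4, 0] / 2 = [0, 2, 0].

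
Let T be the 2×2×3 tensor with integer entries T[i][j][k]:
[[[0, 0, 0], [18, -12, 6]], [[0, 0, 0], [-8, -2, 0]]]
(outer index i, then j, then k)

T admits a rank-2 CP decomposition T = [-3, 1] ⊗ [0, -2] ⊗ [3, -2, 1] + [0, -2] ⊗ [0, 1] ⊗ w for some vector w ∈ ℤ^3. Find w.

w = [1, 3, -1]

Subtract the known terms from T to get the rank-1 residual R = [0, -2] ⊗ [0, 1] ⊗ w, so R[i,j,k] = a[i]·b[j]·w[k]. Pick indices with nonzero a[1]·b[1] = (-2)·(1) = -2. Only the fibre through (1,1,·) is needed: R[1,1,:] = T[1,1,:] − Σₗ aₗ[1]bₗ[1]cₗ = [-8, -2, 0] − (1)·(-2)·[3, -2, 1] = [-2, -6, 2]. Then w[k] = R[1,1,k] / -2 for each k, giving w = [-2, -6, 2] / -2 = [1, 3, -1].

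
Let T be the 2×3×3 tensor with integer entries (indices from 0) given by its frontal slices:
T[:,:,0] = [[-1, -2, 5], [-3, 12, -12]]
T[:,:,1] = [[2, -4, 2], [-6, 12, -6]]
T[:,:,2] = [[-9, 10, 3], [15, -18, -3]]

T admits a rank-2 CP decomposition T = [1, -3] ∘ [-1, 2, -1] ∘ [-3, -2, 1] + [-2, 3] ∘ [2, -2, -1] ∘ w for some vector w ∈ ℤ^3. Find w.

Subtract the known terms from T to get the rank-1 residual R = [-2, 3] ∘ [2, -2, -1] ∘ w, so R[i,j,k] = a[i]·b[j]·w[k]. Pick indices with nonzero a[0]·b[0] = (-2)·(2) = -4. Only the fibre through (0,0,·) is needed: R[0,0,:] = T[0,0,:] − Σₗ aₗ[0]bₗ[0]cₗ = [-1, 2, -9] − (1)·(-1)·[-3, -2, 1] = [-4, 0, -8]. Then w[k] = R[0,0,k] / -4 for each k, giving w = [-4, 0, -8] / -4 = [1, 0, 2].

w = [1, 0, 2]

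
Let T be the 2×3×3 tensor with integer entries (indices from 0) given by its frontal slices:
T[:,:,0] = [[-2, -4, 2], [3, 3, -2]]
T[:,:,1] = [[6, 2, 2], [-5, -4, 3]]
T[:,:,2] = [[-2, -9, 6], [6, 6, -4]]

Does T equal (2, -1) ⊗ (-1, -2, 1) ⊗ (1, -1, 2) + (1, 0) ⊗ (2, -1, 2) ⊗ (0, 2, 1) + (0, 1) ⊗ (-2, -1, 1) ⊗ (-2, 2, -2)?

No

Reconstruct entry (1,0,0) from the claimed factors: Σₗ aₗ[1]bₗ[0]cₗ[0] = (-1)·(-1)·(1) + (0)·(2)·(0) + (1)·(-2)·(-2) = 5, but T[1,0,0] = 3. The claim is false.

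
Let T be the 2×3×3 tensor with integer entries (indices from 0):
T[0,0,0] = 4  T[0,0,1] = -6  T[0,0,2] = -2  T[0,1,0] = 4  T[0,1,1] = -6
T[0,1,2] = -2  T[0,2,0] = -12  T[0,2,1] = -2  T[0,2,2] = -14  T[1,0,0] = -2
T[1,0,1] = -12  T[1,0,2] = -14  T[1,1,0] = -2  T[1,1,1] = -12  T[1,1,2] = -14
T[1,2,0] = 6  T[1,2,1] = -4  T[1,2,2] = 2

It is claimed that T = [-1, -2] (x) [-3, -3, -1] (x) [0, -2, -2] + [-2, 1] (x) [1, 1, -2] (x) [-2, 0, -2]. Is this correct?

No

Reconstruct entry (0,2,0) from the claimed factors: Σₗ aₗ[0]bₗ[2]cₗ[0] = (-1)·(-1)·(0) + (-2)·(-2)·(-2) = -8, but T[0,2,0] = -12. The claim is false.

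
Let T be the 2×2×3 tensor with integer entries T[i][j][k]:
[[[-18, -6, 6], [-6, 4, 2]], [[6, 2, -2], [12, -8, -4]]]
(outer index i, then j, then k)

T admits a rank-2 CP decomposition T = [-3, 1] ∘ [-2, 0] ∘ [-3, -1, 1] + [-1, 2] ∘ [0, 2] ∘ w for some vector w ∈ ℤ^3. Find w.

Subtract the known terms from T to get the rank-1 residual R = [-1, 2] ∘ [0, 2] ∘ w, so R[i,j,k] = a[i]·b[j]·w[k]. Pick indices with nonzero a[0]·b[1] = (-1)·(2) = -2. Only the fibre through (0,1,·) is needed: R[0,1,:] = T[0,1,:] − Σₗ aₗ[0]bₗ[1]cₗ = [-6, 4, 2] − (-3)·(0)·[-3, -1, 1] = [-6, 4, 2]. Then w[k] = R[0,1,k] / -2 for each k, giving w = [-6, 4, 2] / -2 = [3, -2, -1].

w = [3, -2, -1]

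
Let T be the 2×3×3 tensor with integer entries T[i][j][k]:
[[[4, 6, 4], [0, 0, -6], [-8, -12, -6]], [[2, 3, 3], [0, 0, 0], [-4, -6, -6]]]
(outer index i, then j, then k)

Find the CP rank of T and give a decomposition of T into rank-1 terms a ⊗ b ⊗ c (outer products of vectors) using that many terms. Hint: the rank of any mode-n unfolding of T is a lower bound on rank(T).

Lower bound: in the mode-3 unfolding of T (rows indexed by k, columns by (i,j)) the 2×2 minor on rows k ∈ {0, 2}, columns (i,j) ∈ {(0,0), (0,1)} is det [[4, 0], [4, -6]] = -24 ≠ 0, so that unfolding has rank ≥ 2 and hence rank(T) ≥ 2 (CP rank is at least every unfolding rank, though it can be larger).
Upper bound: with S_k = T[:,:,k], the two rank-1 terms a₁b₁ᵀ, a₂b₂ᵀ are the rank-1 members of the pencil x·S₀ + y·S₂.
The 2×2 minor of x·S₀ + y·S₂ on rows {0,1}, columns {0,1} is 12·xy + 18·y² = 6·(2·x + 3·y)(y), vanishing at (x:y) = (3:-2) and (1:0).
M₁ = 3·S₀ − 2·S₂ = [[4, 12, -12], [0, 0, 0]] = 4·(1, 0)(1, 3, -3)ᵀ and M₂ = S₀ = [[4, 0, -8], [2, 0, -4]] = 2·(2, 1)(1, 0, -2)ᵀ, so take a₁ = (1, 0), b₁ = (1, 3, -3), a₂ = (2, 1), b₂ = (1, 0, -2).
Each slice is an integer combination of E₁ = a₁b₁ᵀ and E₂ = a₂b₂ᵀ: S₀ = 2·E₂, S₁ = 3·E₂, S₂ = −2·E₁ + 3·E₂; reading off coefficients, c₁ = (0, 0, -2) and c₂ = (2, 3, 3).
Hence T = (1, 0) ⊗ (1, 3, -3) ⊗ (0, 0, -2) + (2, 1) ⊗ (1, 0, -2) ⊗ (2, 3, 3), so rank(T) ≤ 2.
These bounds meet, so rank(T) = 2.

rank(T) = 2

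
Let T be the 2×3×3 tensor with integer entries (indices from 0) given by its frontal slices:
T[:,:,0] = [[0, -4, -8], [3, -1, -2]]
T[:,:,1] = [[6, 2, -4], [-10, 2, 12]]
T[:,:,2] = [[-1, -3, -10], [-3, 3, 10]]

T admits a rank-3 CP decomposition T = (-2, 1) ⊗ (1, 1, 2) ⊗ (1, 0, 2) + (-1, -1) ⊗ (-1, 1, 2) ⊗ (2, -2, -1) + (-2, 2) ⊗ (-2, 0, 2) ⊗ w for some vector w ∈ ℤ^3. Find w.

w = (0, 2, 1)

Subtract the known terms from T to get the rank-1 residual R = (-2, 2) ⊗ (-2, 0, 2) ⊗ w, so R[i,j,k] = a[i]·b[j]·w[k]. Pick indices with nonzero a[0]·b[0] = (-2)·(-2) = 4. Only the fibre through (0,0,·) is needed: R[0,0,:] = T[0,0,:] − Σₗ aₗ[0]bₗ[0]cₗ = [0, 6, -1] − (-2)·(1)·(1, 0, 2) − (-1)·(-1)·(2, -2, -1) = [0, 8, 4]. Then w[k] = R[0,0,k] / 4 for each k, giving w = [0, 8, 4] / 4 = (0, 2, 1).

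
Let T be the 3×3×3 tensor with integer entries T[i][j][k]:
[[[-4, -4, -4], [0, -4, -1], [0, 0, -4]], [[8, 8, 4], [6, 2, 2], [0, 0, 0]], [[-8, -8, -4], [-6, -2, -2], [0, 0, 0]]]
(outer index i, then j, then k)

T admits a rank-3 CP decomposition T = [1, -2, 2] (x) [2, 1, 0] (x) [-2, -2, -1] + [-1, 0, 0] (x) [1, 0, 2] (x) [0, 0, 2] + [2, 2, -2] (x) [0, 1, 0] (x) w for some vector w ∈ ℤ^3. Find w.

w = [1, -1, 0]

Subtract the known terms from T to get the rank-1 residual R = [2, 2, -2] (x) [0, 1, 0] (x) w, so R[i,j,k] = a[i]·b[j]·w[k]. Pick indices with nonzero a[0]·b[1] = (2)·(1) = 2. Only the fibre through (0,1,·) is needed: R[0,1,:] = T[0,1,:] − Σₗ aₗ[0]bₗ[1]cₗ = [0, -4, -1] − (1)·(1)·[-2, -2, -1] − (-1)·(0)·[0, 0, 2] = [2, -2, 0]. Then w[k] = R[0,1,k] / 2 for each k, giving w = [2, -2, 0] / 2 = [1, -1, 0].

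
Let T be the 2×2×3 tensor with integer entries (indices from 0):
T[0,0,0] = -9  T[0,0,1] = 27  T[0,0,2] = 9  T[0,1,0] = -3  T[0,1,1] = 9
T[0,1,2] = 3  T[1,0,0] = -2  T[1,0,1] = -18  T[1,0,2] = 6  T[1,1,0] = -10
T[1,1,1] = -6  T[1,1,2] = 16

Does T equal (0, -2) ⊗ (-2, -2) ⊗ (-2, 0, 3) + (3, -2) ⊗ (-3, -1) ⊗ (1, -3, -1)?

No

Reconstruct entry (1,1,0) from the claimed factors: Σₗ aₗ[1]bₗ[1]cₗ[0] = (-2)·(-2)·(-2) + (-2)·(-1)·(1) = -6, but T[1,1,0] = -10. The claim is false.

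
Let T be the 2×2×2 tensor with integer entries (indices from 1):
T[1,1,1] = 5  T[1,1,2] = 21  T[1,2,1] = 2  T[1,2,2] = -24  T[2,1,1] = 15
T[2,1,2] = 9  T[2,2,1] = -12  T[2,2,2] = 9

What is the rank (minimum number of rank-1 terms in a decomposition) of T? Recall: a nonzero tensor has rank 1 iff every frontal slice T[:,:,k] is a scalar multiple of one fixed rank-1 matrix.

Lower bound: in the mode-1 unfolding of T (rows indexed by i, columns by (j,k)) the 2×2 minor on rows i ∈ {1, 2}, columns (j,k) ∈ {(1,1), (1,2)} is det [[5, 21], [15, 9]] = -270 ≠ 0, so that unfolding has rank ≥ 2 and hence rank(T) ≥ 2 (CP rank is at least every unfolding rank, though it can be larger).
Upper bound: with S_k = T[:,:,k], the two rank-1 terms a₁b₁ᵀ, a₂b₂ᵀ are the rank-1 members of the pencil x·S₁ + y·S₂.
det(x·S₁ + y·S₂) is −90·x² + 135·xy + 405·y² = (-45)·(x − 3·y)(2·x + 3·y), vanishing at (x:y) = (3:1) and (3:-2).
M₁ = 3·S₁ + S₂ = [[36, -18], [54, -27]] = 9·[2, 3][2, -1]ᵀ and M₂ = 3·S₁ − 2·S₂ = [[-27, 54], [27, -54]] = (-27)·[1, -1][1, -2]ᵀ, so take a₁ = [2, 3], b₁ = [2, -1], a₂ = [1, -1], b₂ = [1, -2].
Each slice is an integer combination of E₁ = a₁b₁ᵀ and E₂ = a₂b₂ᵀ: S₁ = 2·E₁ − 3·E₂, S₂ = 3·E₁ + 9·E₂; reading off coefficients, c₁ = [2, 3] and c₂ = [-3, 9].
Hence T = [2, 3] ⊗ [2, -1] ⊗ [2, 3] + [1, -1] ⊗ [1, -2] ⊗ [-3, 9], so rank(T) ≤ 2.
These bounds meet, so rank(T) = 2.

2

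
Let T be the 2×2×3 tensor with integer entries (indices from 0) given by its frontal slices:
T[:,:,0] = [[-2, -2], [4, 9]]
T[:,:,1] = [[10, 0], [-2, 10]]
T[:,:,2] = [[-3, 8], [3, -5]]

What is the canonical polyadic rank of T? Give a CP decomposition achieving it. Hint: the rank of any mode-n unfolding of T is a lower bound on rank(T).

Lower bound: the mode-3 unfolding of T (rows indexed by k, columns by (i,j) = (0,0), (0,1), (1,0), (1,1)) is [[-2, -2, 4, 9], [10, 0, -2, 10], [-3, 8, 3, -5]].
There the 3×3 minor on rows k ∈ {0, 1, 2}, columns (i,j) ∈ {(0,0), (0,1), (1,0)} is det [[-2, -2, 4], [10, 0, -2], [-3, 8, 3]] = 336 ≠ 0, so this unfolding has rank ≥ 3; CP rank is at least every unfolding rank, so rank(T) ≥ 3. (Flattening ranks never certify an upper bound on CP rank; for that we must actually write T with 3 rank-1 terms.)
Upper bound: T is a sum of 3 rank-1 terms, T = [1, -1] (x) [0, 1] (x) [-4, -8, 8] + [1, 1] (x) [1, 2] (x) [2, 2, 1] + [2, -1] (x) [2, 1] (x) [-1, 2, -1] (written with every a and b primitive with positive leading entry and the scale carried by c; CP decompositions are not unique, and this one is verified by expanding entrywise), so rank(T) ≤ 3.
These bounds meet, so rank(T) = 3.
Check entry T[1,1,0] = 9: (-1)·(1)·(-4) + (1)·(2)·(2) + (-1)·(1)·(-1) = 9.

rank(T) = 3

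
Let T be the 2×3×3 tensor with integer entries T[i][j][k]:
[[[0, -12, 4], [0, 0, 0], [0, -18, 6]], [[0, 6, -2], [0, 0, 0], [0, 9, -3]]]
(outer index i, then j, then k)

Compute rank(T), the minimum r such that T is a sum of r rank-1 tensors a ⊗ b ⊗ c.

1

Lower bound: T ≠ 0 (e.g. T[0,0,1] = -12), so rank(T) ≥ 1.
Upper bound: if T = a ⊗ b ⊗ c then every fibre of T is a multiple of the corresponding factor, so read the factors off the fibres through the nonzero entry T[0,0,1] = -12.
The mode-1 fibre T[:,0,1] = [-12, 6] gives a = [2, -1] (primitive direction); the mode-2 fibre T[0,:,1] = [-12, 0, -18] gives b = [2, 0, 3]; then c[k] = T[0,0,k] / (a[0]·b[0]) = [0, -12, 4] / 4 = [0, -3, 1].
Expanding [2, -1] ⊗ [2, 0, 3] ⊗ [0, -3, 1] reproduces all 18 entries of T, so T = [2, -1] ⊗ [2, 0, 3] ⊗ [0, -3, 1] and rank(T) ≤ 1.
These bounds meet, so rank(T) = 1.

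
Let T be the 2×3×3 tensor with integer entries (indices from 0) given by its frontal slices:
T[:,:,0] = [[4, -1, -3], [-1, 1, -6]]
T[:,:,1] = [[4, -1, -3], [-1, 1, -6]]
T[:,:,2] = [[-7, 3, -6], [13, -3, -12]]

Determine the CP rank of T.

Lower bound: the mode-2 unfolding of T (rows indexed by j, columns by (i,k) = (0,0), (0,1), (0,2), (1,0), (1,1), (1,2)) is [[4, 4, -7, -1, -1, 13], [-1, -1, 3, 1, 1, -3], [-3, -3, -6, -6, -6, -12]].
There the 2×2 minor on rows j ∈ {0, 1}, columns (i,k) ∈ {(0,0), (0,2)} is det [[4, -7], [-1, 3]] = 5 ≠ 0, so this unfolding has rank ≥ 2; CP rank is at least every unfolding rank, so rank(T) ≥ 2. (This is only a lower bound: in general the CP rank may exceed every unfolding rank, so we still need to exhibit 2 rank-1 terms summing to T.)
Upper bound — finding two terms. Write S_k = T[:,:,k] for the frontal slices: S₀ = [[4, -1, -3], [-1, 1, -6]], S₁ = [[4, -1, -3], [-1, 1, -6]], S₂ = [[-7, 3, -6], [13, -3, -12]].
If T = a₁ ⊗ b₁ ⊗ c₁ + a₂ ⊗ b₂ ⊗ c₂ then each S_k = c₁[k]·a₁b₁ᵀ + c₂[k]·a₂b₂ᵀ. S₀ and S₂ are linearly independent, so a₁b₁ᵀ and a₂b₂ᵀ must span the same plane of matrices: they are the rank-1 matrices of the form x·S₀ + y·S₂.
The 2×2 minor of x·S₀ + y·S₂ on rows {0,1}, columns {0,1} is 3·x² − 3·xy − 18·y² = 3·(x − 3·y)(x + 2·y), vanishing at (x:y) = (3:1) and (2:-1).
M₁ = 3·S₀ + S₂ = [[5, 0, -15], [10, 0, -30]] = 5·[1, 2][1, 0, -3]ᵀ and M₂ = 2·S₀ − S₂ = [[15, -5, 0], [-15, 5, 0]] = 5·[1, -1][3, -1, 0]ᵀ, so take a₁ = [1, 2], b₁ = [1, 0, -3], a₂ = [1, -1], b₂ = [3, -1, 0].
Each slice is an integer combination of E₁ = a₁b₁ᵀ and E₂ = a₂b₂ᵀ: S₀ = E₁ + E₂, S₁ = E₁ + E₂, S₂ = 2·E₁ − 3·E₂; reading off coefficients, c₁ = [1, 1, 2] and c₂ = [1, 1, -3].
Hence T = [1, 2] ⊗ [1, 0, -3] ⊗ [1, 1, 2] + [1, -1] ⊗ [3, -1, 0] ⊗ [1, 1, -3], so rank(T) ≤ 2.
These bounds meet, so rank(T) = 2.
Check entry T[1,0,1] = -1: (2)·(1)·(1) + (-1)·(3)·(1) = -1.

2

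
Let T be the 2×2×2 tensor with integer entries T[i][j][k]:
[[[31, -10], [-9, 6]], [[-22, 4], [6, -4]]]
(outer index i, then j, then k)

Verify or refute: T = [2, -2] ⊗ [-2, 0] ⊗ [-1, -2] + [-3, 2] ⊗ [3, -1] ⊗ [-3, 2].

Yes

Reconstruct entrywise from the claimed factors. For example, T[0,1,1] = 6 and Σₗ aₗ[0]bₗ[1]cₗ[1] = (2)·(0)·(-2) + (-3)·(-1)·(2) = 6; checking all 8 entries, every one matches. The claim holds.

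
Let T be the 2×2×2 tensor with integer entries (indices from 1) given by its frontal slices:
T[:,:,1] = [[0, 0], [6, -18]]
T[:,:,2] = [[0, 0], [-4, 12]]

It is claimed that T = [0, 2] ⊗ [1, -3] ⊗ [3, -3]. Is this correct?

Reconstruct entry (2,1,2) from the claimed factors: Σₗ aₗ[2]bₗ[1]cₗ[2] = (2)·(1)·(-3) = -6, but T[2,1,2] = -4. The claim is false.

No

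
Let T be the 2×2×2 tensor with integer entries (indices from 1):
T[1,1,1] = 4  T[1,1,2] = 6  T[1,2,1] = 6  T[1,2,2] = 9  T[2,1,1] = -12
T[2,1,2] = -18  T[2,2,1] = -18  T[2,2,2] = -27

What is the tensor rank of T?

Lower bound: T ≠ 0 (e.g. T[1,1,1] = 4), so rank(T) ≥ 1.
Upper bound: if T = a ⊗ b ⊗ c then every fibre of T is a multiple of the corresponding factor, so read the factors off the fibres through the nonzero entry T[1,1,1] = 4.
The mode-1 fibre T[:,1,1] = [4, -12] gives a = [1, -3] (primitive direction); the mode-2 fibre T[1,:,1] = [4, 6] gives b = [2, 3]; then c[k] = T[1,1,k] / (a[1]·b[1]) = [4, 6] / 2 = [2, 3].
Expanding [1, -3] ⊗ [2, 3] ⊗ [2, 3] reproduces all 8 entries of T, so T = [1, -3] ⊗ [2, 3] ⊗ [2, 3] and rank(T) ≤ 1.
These bounds meet, so rank(T) = 1.
Check entry T[2,2,2] = -27: (-3)·(3)·(3) = -27.

1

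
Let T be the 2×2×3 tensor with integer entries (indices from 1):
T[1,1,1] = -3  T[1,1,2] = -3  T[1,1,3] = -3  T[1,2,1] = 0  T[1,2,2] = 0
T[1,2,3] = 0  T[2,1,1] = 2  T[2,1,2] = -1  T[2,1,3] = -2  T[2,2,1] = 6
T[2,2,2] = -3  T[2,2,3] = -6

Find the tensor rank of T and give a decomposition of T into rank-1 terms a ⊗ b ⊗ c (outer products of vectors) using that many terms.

Lower bound: the mode-3 unfolding of T (rows indexed by k, columns by (i,j) = (1,1), (1,2), (2,1), (2,2)) is [[-3, 0, 2, 6], [-3, 0, -1, -3], [-3, 0, -2, -6]].
There the 2×2 minor on rows k ∈ {1, 2}, columns (i,j) ∈ {(1,1), (2,1)} is det [[-3, 2], [-3, -1]] = 9 ≠ 0, so this unfolding has rank ≥ 2; CP rank is at least every unfolding rank, so rank(T) ≥ 2. (Flattening ranks never certify an upper bound on CP rank; for that we must actually write T with 2 rank-1 terms.)
Upper bound — finding two terms. Write S_k = T[:,:,k] for the frontal slices: S₁ = [[-3, 0], [2, 6]], S₂ = [[-3, 0], [-1, -3]], S₃ = [[-3, 0], [-2, -6]].
If T = a₁ ⊗ b₁ ⊗ c₁ + a₂ ⊗ b₂ ⊗ c₂ then each S_k = c₁[k]·a₁b₁ᵀ + c₂[k]·a₂b₂ᵀ. S₁ and S₂ are linearly independent, so a₁b₁ᵀ and a₂b₂ᵀ must span the same plane of matrices: they are the rank-1 matrices of the form x·S₁ + y·S₂.
det(x·S₁ + y·S₂) is −18·x² − 9·xy + 9·y² = (-9)·(2·x − y)(x + y), vanishing at (x:y) = (1:2) and (1:-1).
M₁ = S₁ + 2·S₂ = [[-9, 0], [0, 0]] = (-9)·[1, 0][1, 0]ᵀ and M₂ = S₁ − S₂ = [[0, 0], [3, 9]] = 3·[0, 1][1, 3]ᵀ, so take a₁ = [1, 0], b₁ = [1, 0], a₂ = [0, 1], b₂ = [1, 3].
Each slice is an integer combination of E₁ = a₁b₁ᵀ and E₂ = a₂b₂ᵀ: S₁ = −3·E₁ + 2·E₂, S₂ = −3·E₁ − E₂, S₃ = −3·E₁ − 2·E₂; reading off coefficients, c₁ = [-3, -3, -3] and c₂ = [2, -1, -2].
Hence T = [1, 0] ⊗ [1, 0] ⊗ [-3, -3, -3] + [0, 1] ⊗ [1, 3] ⊗ [2, -1, -2], so rank(T) ≤ 2.
These bounds meet, so rank(T) = 2.
Check entry T[1,1,1] = -3: (1)·(1)·(-3) + (0)·(1)·(2) = -3.

rank(T) = 2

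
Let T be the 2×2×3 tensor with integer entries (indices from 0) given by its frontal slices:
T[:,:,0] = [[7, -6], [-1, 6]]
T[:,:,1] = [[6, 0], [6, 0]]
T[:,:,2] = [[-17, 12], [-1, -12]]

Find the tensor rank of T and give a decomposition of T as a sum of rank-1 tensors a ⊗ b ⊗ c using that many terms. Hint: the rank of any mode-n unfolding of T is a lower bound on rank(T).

Lower bound: in the mode-1 unfolding of T (rows indexed by i, columns by (j,k)) the 2×2 minor on rows i ∈ {0, 1}, columns (j,k) ∈ {(0,0), (0,1)} is det [[7, 6], [-1, 6]] = 48 ≠ 0, so that unfolding has rank ≥ 2 and hence rank(T) ≥ 2 (CP rank is at least every unfolding rank, though it can be larger).
Upper bound: with S_k = T[:,:,k], the two rank-1 terms a₁b₁ᵀ, a₂b₂ᵀ are the rank-1 members of the pencil x·S₀ + y·S₁.
det(x·S₀ + y·S₁) is 36·x² + 72·xy = 36·(x + 2·y)(x), vanishing at (x:y) = (2:-1) and (0:1).
M₁ = 2·S₀ − S₁ = [[8, -12], [-8, 12]] = 4·[1, -1][2, -3]ᵀ and M₂ = S₁ = [[6, 0], [6, 0]] = 6·[1, 1][1, 0]ᵀ, so take a₁ = [1, -1], b₁ = [2, -3], a₂ = [1, 1], b₂ = [1, 0].
Each slice is an integer combination of E₁ = a₁b₁ᵀ and E₂ = a₂b₂ᵀ: S₀ = 2·E₁ + 3·E₂, S₁ = 6·E₂, S₂ = −4·E₁ − 9·E₂; reading off coefficients, c₁ = [2, 0, -4] and c₂ = [3, 6, -9].
Hence T = [1, -1] ⊗ [2, -3] ⊗ [2, 0, -4] + [1, 1] ⊗ [1, 0] ⊗ [3, 6, -9], so rank(T) ≤ 2.
These bounds meet, so rank(T) = 2.

rank(T) = 2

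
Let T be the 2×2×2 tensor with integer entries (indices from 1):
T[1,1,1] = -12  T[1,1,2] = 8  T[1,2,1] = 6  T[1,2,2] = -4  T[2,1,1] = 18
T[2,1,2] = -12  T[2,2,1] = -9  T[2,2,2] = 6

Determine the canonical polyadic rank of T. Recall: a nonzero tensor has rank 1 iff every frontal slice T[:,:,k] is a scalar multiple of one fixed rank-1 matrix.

Lower bound: T ≠ 0 (e.g. T[1,1,1] = -12), so rank(T) ≥ 1.
Upper bound: the mode-1 fibre T[:,1,1] = [-12, 18] gives a = [2, -3] (primitive direction); the mode-2 fibre T[1,:,1] = [-12, 6] gives b = [2, -1]; then c[k] = T[1,1,k] / (a[1]·b[1]) = [-12, 8] / 4 = [-3, 2].
Expanding [2, -3] ⊗ [2, -1] ⊗ [-3, 2] reproduces all 8 entries of T, so T = [2, -3] ⊗ [2, -1] ⊗ [-3, 2] and rank(T) ≤ 1.
These bounds meet, so rank(T) = 1.

1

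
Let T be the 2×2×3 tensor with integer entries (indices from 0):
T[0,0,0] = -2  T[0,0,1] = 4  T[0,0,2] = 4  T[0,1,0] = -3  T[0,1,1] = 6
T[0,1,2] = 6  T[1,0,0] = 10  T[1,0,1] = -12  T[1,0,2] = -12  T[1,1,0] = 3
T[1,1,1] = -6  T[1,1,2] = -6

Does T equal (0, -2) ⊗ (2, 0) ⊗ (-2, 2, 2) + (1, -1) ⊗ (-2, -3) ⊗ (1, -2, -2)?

Reconstruct entrywise from the claimed factors. For example, T[0,1,2] = 6 and Σₗ aₗ[0]bₗ[1]cₗ[2] = (0)·(0)·(2) + (1)·(-3)·(-2) = 6; checking all 12 entries, every one matches. The claim holds.

Yes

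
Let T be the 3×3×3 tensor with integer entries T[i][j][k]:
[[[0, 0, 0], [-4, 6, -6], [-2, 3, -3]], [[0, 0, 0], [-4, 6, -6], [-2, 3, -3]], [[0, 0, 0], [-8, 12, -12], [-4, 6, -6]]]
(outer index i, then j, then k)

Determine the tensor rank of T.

Lower bound: T ≠ 0 (e.g. T[0,1,0] = -4), so rank(T) ≥ 1.
Upper bound: if T = a (x) b (x) c then every fibre of T is a multiple of the corresponding factor, so read the factors off the fibres through the nonzero entry T[0,1,0] = -4.
The mode-1 fibre T[:,1,0] = [-4, -4, -8] gives a = [1, 1, 2] (primitive direction); the mode-2 fibre T[0,:,0] = [0, -4, -2] gives b = [0, 2, 1]; then c[k] = T[0,1,k] / (a[0]·b[1]) = [-4, 6, -6] / 2 = [-2, 3, -3].
Expanding [1, 1, 2] (x) [0, 2, 1] (x) [-2, 3, -3] reproduces all 27 entries of T, so T = [1, 1, 2] (x) [0, 2, 1] (x) [-2, 3, -3] and rank(T) ≤ 1.
These bounds meet, so rank(T) = 1.
Check entry T[2,1,2] = -12: (2)·(2)·(-3) = -12.

1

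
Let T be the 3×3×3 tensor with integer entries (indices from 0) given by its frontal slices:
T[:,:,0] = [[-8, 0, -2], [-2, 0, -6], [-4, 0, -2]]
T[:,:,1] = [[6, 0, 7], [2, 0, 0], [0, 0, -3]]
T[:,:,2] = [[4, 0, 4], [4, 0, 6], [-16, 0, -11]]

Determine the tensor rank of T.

Lower bound: the mode-3 unfolding of T (rows indexed by k, columns by (i,j) = (0,0), (0,1), (0,2), (1,0), (1,1), (1,2), (2,0), (2,1), (2,2)) is [[-8, 0, -2, -2, 0, -6, -4, 0, -2], [6, 0, 7, 2, 0, 0, 0, 0, -3], [4, 0, 4, 4, 0, 6, -16, 0, -11]].
There the 3×3 minor on rows k ∈ {0, 1, 2}, columns (i,j) ∈ {(0,0), (0,2), (1,0)} is det [[-8, -2, -2], [6, 7, 2], [4, 4, 4]] = -120 ≠ 0, so this unfolding has rank ≥ 3; CP rank is at least every unfolding rank, so rank(T) ≥ 3. (Flattening ranks never certify an upper bound on CP rank; for that we must actually write T with 3 rank-1 terms.)
Upper bound: T is a sum of 3 rank-1 terms, T = (1, 0, 2) ⊗ (2, 0, 1) ⊗ (-2, 1, -2) + (2, -2, -1) ⊗ (0, 0, 1) ⊗ (2, 1, -1) + (2, 1, -2) ⊗ (1, 0, 1) ⊗ (-2, 2, 4) (written with every a and b primitive with positive leading entry and the scale carried by c; CP decompositions are not unique, and this one is verified by expanding entrywise), so rank(T) ≤ 3.
These bounds meet, so rank(T) = 3.

3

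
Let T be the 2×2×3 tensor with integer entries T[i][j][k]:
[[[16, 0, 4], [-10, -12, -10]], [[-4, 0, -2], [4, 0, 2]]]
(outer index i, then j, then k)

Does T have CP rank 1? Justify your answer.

No

The mode-3 unfolding of T (rows indexed by k, columns by (i,j) = (0,0), (0,1), (1,0), (1,1)) is [[16, -10, -4, 4], [0, -12, 0, 0], [4, -10, -2, 2]].
There the 3×3 minor on rows k ∈ {0, 1, 2}, columns (i,j) ∈ {(0,0), (0,1), (1,0)} is det [[16, -10, -4], [0, -12, 0], [4, -10, -2]] = 192 ≠ 0, so this unfolding has rank ≥ 3; CP rank is at least every unfolding rank, so rank(T) ≥ 3.
In particular rank(T) ≥ 3 > 1, so T is not rank-1.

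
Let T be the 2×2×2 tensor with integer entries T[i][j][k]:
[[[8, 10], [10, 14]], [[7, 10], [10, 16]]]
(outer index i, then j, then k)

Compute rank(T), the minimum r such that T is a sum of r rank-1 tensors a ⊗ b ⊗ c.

Lower bound: the mode-2 unfolding of T (rows indexed by j, columns by (i,k) = (0,0), (0,1), (1,0), (1,1)) is [[8, 10, 7, 10], [10, 14, 10, 16]].
There the 2×2 minor on rows j ∈ {0, 1}, columns (i,k) ∈ {(0,0), (0,1)} is det [[8, 10], [10, 14]] = 12 ≠ 0, so this unfolding has rank ≥ 2; CP rank is at least every unfolding rank, so rank(T) ≥ 2. (Unfolding ranks only ever bound the CP rank from below — rank(T) can be strictly larger than all of them — so the matching upper bound has to come from an explicit 2-term decomposition.)
Upper bound — finding two terms. Write S_k = T[:,:,k] for the frontal slices: S₀ = [[8, 10], [7, 10]], S₁ = [[10, 14], [10, 16]].
If T = a₁ ⊗ b₁ ⊗ c₁ + a₂ ⊗ b₂ ⊗ c₂ then each S_k = c₁[k]·a₁b₁ᵀ + c₂[k]·a₂b₂ᵀ. S₀ and S₁ are linearly independent, so a₁b₁ᵀ and a₂b₂ᵀ must span the same plane of matrices: they are the rank-1 matrices of the form x·S₀ + y·S₁.
det(x·S₀ + y·S₁) is 10·x² + 30·xy + 20·y² = 10·(x + 2·y)(x + y), vanishing at (x:y) = (2:-1) and (1:-1).
M₁ = 2·S₀ − S₁ = [[6, 6], [4, 4]] = 2·[3, 2][1, 1]ᵀ and M₂ = S₀ − S₁ = [[-2, -4], [-3, -6]] = −[2, 3][1, 2]ᵀ, so take a₁ = [3, 2], b₁ = [1, 1], a₂ = [2, 3], b₂ = [1, 2].
Each slice is an integer combination of E₁ = a₁b₁ᵀ and E₂ = a₂b₂ᵀ: S₀ = 2·E₁ + E₂, S₁ = 2·E₁ + 2·E₂; reading off coefficients, c₁ = [2, 2] and c₂ = [1, 2].
Hence T = [3, 2] ⊗ [1, 1] ⊗ [2, 2] + [2, 3] ⊗ [1, 2] ⊗ [1, 2], so rank(T) ≤ 2.
These bounds meet, so rank(T) = 2.
Check entry T[1,1,0] = 10: (2)·(1)·(2) + (3)·(2)·(1) = 10.

2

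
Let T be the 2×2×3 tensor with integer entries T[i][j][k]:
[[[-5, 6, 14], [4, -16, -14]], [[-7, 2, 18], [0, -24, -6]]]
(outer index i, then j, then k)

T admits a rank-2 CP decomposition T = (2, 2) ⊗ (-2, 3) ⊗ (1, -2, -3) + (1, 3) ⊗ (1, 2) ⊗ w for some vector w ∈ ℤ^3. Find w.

w = (-1, -2, 2)

Subtract the known terms from T to get the rank-1 residual R = (1, 3) ⊗ (1, 2) ⊗ w, so R[i,j,k] = a[i]·b[j]·w[k]. Pick indices with nonzero a[0]·b[0] = (1)·(1) = 1. Only the fibre through (0,0,·) is needed: R[0,0,:] = T[0,0,:] − Σₗ aₗ[0]bₗ[0]cₗ = [-5, 6, 14] − (2)·(-2)·(1, -2, -3) = [-1, -2, 2]. Then w[k] = R[0,0,k] / 1 for each k, giving w = [-1, -2, 2] / 1 = (-1, -2, 2).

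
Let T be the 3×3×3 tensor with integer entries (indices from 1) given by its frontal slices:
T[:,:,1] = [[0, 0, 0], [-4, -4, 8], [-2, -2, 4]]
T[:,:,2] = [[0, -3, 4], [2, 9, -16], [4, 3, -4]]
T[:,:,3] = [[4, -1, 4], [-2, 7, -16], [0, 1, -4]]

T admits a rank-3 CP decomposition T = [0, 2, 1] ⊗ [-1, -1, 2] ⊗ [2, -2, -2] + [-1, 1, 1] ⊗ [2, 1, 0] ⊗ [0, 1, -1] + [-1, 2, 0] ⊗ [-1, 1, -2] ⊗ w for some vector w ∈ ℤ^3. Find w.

w = [0, 2, 2]

Subtract the known terms from T to get the rank-1 residual R = [-1, 2, 0] ⊗ [-1, 1, -2] ⊗ w, so R[i,j,k] = a[i]·b[j]·w[k]. Pick indices with nonzero a[1]·b[1] = (-1)·(-1) = 1. Only the fibre through (1,1,·) is needed: R[1,1,:] = T[1,1,:] − Σₗ aₗ[1]bₗ[1]cₗ = [0, 0, 4] − (0)·(-1)·[2, -2, -2] − (-1)·(2)·[0, 1, -1] = [0, 2, 2]. Then w[k] = R[1,1,k] / 1 for each k, giving w = [0, 2, 2] / 1 = [0, 2, 2].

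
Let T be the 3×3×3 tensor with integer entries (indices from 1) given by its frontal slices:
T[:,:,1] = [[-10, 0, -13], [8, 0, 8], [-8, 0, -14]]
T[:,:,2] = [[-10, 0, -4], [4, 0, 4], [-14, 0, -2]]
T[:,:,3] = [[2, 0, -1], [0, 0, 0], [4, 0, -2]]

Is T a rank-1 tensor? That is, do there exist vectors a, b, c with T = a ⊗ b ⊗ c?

No

The mode-3 unfolding of T (rows indexed by k, columns by (i,j) = (1,1), (1,2), (1,3), (2,1), (2,2), (2,3), (3,1), (3,2), (3,3)) is [[-10, 0, -13, 8, 0, 8, -8, 0, -14], [-10, 0, -4, 4, 0, 4, -14, 0, -2], [2, 0, -1, 0, 0, 0, 4, 0, -2]].
There the 2×2 minor on rows k ∈ {1, 2}, columns (i,j) ∈ {(1,1), (1,3)} is det [[-10, -13], [-10, -4]] = -90 ≠ 0, so this unfolding has rank ≥ 2; CP rank is at least every unfolding rank, so rank(T) ≥ 2.
In particular rank(T) ≥ 2 > 1, so T is not rank-1.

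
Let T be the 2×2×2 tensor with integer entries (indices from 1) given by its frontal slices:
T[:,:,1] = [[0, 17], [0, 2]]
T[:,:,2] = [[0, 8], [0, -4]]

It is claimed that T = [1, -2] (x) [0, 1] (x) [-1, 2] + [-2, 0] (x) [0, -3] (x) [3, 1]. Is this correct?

Reconstruct entrywise from the claimed factors. For example, T[1,2,1] = 17 and Σₗ aₗ[1]bₗ[2]cₗ[1] = (1)·(1)·(-1) + (-2)·(-3)·(3) = 17; checking all 8 entries, every one matches. The claim holds.

Yes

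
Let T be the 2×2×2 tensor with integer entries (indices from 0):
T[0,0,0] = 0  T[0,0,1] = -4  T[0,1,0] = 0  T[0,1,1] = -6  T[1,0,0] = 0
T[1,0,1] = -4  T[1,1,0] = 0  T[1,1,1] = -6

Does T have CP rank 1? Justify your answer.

If T = a (x) b (x) c then every fibre of T is a multiple of the corresponding factor, so read the factors off the fibres through the nonzero entry T[0,0,1] = -4.
The mode-1 fibre T[:,0,1] = [-4, -4] gives a = [1, 1] (primitive direction); the mode-2 fibre T[0,:,1] = [-4, -6] gives b = [2, 3]; then c[k] = T[0,0,k] / (a[0]·b[0]) = [0, -4] / 2 = [0, -2].
Expanding [1, 1] (x) [2, 3] (x) [0, -2] reproduces all 8 entries of T, so T = [1, 1] (x) [2, 3] (x) [0, -2] and rank(T) ≤ 1.
Equivalently every frontal slice T[:,:,k] is c[k] times the rank-1 matrix [1, 1] (x) [2, 3]. So T has rank 1 (it is nonzero).

Yes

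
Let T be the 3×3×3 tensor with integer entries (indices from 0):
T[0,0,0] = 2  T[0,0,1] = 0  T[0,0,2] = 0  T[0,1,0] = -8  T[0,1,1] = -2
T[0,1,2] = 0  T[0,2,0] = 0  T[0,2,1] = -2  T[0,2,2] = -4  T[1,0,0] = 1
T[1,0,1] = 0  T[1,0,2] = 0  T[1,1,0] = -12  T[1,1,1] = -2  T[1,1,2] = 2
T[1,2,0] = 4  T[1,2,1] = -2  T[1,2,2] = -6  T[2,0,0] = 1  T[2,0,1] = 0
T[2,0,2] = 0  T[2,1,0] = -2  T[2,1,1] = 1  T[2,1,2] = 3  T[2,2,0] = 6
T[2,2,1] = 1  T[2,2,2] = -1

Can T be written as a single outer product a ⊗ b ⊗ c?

No

The mode-2 unfolding of T (rows indexed by j, columns by (i,k) = (0,0), (0,1), (0,2), (1,0), (1,1), (1,2), (2,0), (2,1), (2,2)) is [[2, 0, 0, 1, 0, 0, 1, 0, 0], [-8, -2, 0, -12, -2, 2, -2, 1, 3], [0, -2, -4, 4, -2, -6, 6, 1, -1]].
There the 3×3 minor on rows j ∈ {0, 1, 2}, columns (i,k) ∈ {(0,0), (0,1), (0,2)} is det [[2, 0, 0], [-8, -2, 0], [0, -2, -4]] = 16 ≠ 0, so this unfolding has rank ≥ 3; CP rank is at least every unfolding rank, so rank(T) ≥ 3.
In particular rank(T) ≥ 3 > 1, so T is not rank-1.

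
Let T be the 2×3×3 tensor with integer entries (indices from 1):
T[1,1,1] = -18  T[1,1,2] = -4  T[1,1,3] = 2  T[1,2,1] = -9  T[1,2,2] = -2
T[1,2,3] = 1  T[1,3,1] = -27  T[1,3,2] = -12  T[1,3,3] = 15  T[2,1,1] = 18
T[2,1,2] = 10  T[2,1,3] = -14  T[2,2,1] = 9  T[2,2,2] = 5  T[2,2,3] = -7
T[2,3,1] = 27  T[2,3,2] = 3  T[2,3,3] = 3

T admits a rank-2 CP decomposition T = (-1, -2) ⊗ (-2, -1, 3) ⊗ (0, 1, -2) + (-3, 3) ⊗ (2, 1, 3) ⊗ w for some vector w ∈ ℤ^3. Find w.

Subtract the known terms from T to get the rank-1 residual R = (-3, 3) ⊗ (2, 1, 3) ⊗ w, so R[i,j,k] = a[i]·b[j]·w[k]. Pick indices with nonzero a[1]·b[1] = (-3)·(2) = -6. Only the fibre through (1,1,·) is needed: R[1,1,:] = T[1,1,:] − Σₗ aₗ[1]bₗ[1]cₗ = [-18, -4, 2] − (-1)·(-2)·(0, 1, -2) = [-18, -6, 6]. Then w[k] = R[1,1,k] / -6 for each k, giving w = [-18, -6, 6] / -6 = (3, 1, -1).

w = (3, 1, -1)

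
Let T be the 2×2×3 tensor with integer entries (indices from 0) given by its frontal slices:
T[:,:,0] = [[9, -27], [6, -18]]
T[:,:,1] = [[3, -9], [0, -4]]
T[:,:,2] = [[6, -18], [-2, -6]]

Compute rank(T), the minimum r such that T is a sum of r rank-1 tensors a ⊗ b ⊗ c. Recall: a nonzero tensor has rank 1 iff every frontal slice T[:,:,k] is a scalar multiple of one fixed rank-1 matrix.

Lower bound: the mode-3 unfolding of T (rows indexed by k, columns by (i,j) = (0,0), (0,1), (1,0), (1,1)) is [[9, -27, 6, -18], [3, -9, 0, -4], [6, -18, -2, -6]].
There the 2×2 minor on rows k ∈ {0, 1}, columns (i,j) ∈ {(0,0), (1,0)} is det [[9, 6], [3, 0]] = -18 ≠ 0, so this unfolding has rank ≥ 2; CP rank is at least every unfolding rank, so rank(T) ≥ 2. (Unfolding ranks only ever bound the CP rank from below — rank(T) can be strictly larger than all of them — so the matching upper bound has to come from an explicit 2-term decomposition.)
Upper bound — finding two terms. Write S_k = T[:,:,k] for the frontal slices: S₀ = [[9, -27], [6, -18]], S₁ = [[3, -9], [0, -4]], S₂ = [[6, -18], [-2, -6]].
If T = a₁ ⊗ b₁ ⊗ c₁ + a₂ ⊗ b₂ ⊗ c₂ then each S_k = c₁[k]·a₁b₁ᵀ + c₂[k]·a₂b₂ᵀ. S₀ and S₁ are linearly independent, so a₁b₁ᵀ and a₂b₂ᵀ must span the same plane of matrices: they are the rank-1 matrices of the form x·S₀ + y·S₁.
det(x·S₀ + y·S₁) is −36·xy − 12·y² = (-12)·(y)(3·x + y), vanishing at (x:y) = (1:0) and (1:-3).
M₁ = S₀ = [[9, -27], [6, -18]] = 3·[3, 2][1, -3]ᵀ and M₂ = S₀ − 3·S₁ = [[0, 0], [6, -6]] = 6·[0, 1][1, -1]ᵀ, so take a₁ = [3, 2], b₁ = [1, -3], a₂ = [0, 1], b₂ = [1, -1].
Each slice is an integer combination of E₁ = a₁b₁ᵀ and E₂ = a₂b₂ᵀ: S₀ = 3·E₁, S₁ = E₁ − 2·E₂, S₂ = 2·E₁ − 6·E₂; reading off coefficients, c₁ = [3, 1, 2] and c₂ = [0, -2, -6].
Hence T = [3, 2] ⊗ [1, -3] ⊗ [3, 1, 2] + [0, 1] ⊗ [1, -1] ⊗ [0, -2, -6], so rank(T) ≤ 2.
These bounds meet, so rank(T) = 2.

2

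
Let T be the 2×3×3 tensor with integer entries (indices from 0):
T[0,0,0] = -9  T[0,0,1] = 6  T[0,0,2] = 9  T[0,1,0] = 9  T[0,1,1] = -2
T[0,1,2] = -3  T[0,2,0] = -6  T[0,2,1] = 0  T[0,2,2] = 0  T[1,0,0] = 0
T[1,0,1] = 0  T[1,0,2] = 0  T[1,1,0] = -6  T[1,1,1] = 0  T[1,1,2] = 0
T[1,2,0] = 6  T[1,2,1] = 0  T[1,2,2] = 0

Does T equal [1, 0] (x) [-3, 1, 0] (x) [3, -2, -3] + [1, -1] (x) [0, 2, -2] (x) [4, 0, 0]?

Reconstruct entry (0,1,0) from the claimed factors: Σₗ aₗ[0]bₗ[1]cₗ[0] = (1)·(1)·(3) + (1)·(2)·(4) = 11, but T[0,1,0] = 9. The claim is false.

No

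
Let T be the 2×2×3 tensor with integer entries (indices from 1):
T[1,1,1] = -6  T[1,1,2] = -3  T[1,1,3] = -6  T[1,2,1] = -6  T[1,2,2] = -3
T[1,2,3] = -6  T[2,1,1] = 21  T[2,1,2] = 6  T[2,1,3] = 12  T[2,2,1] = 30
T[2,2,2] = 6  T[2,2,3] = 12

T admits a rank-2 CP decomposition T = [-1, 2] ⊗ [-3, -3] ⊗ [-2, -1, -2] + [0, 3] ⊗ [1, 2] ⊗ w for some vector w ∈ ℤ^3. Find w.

w = [3, 0, 0]

Subtract the known terms from T to get the rank-1 residual R = [0, 3] ⊗ [1, 2] ⊗ w, so R[i,j,k] = a[i]·b[j]·w[k]. Pick indices with nonzero a[2]·b[1] = (3)·(1) = 3. Only the fibre through (2,1,·) is needed: R[2,1,:] = T[2,1,:] − Σₗ aₗ[2]bₗ[1]cₗ = [21, 6, 12] − (2)·(-3)·[-2, -1, -2] = [9, 0, 0]. Then w[k] = R[2,1,k] / 3 for each k, giving w = [9, 0, 0] / 3 = [3, 0, 0].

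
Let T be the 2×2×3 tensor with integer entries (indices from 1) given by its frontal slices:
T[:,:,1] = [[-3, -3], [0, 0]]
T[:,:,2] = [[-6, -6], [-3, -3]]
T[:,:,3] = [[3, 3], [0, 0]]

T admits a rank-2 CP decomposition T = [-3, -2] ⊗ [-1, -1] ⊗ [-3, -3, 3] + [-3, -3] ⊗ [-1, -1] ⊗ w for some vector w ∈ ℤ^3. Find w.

w = [2, 1, -2]

Subtract the known terms from T to get the rank-1 residual R = [-3, -3] ⊗ [-1, -1] ⊗ w, so R[i,j,k] = a[i]·b[j]·w[k]. Pick indices with nonzero a[1]·b[1] = (-3)·(-1) = 3. Only the fibre through (1,1,·) is needed: R[1,1,:] = T[1,1,:] − Σₗ aₗ[1]bₗ[1]cₗ = [-3, -6, 3] − (-3)·(-1)·[-3, -3, 3] = [6, 3, -6]. Then w[k] = R[1,1,k] / 3 for each k, giving w = [6, 3, -6] / 3 = [2, 1, -2].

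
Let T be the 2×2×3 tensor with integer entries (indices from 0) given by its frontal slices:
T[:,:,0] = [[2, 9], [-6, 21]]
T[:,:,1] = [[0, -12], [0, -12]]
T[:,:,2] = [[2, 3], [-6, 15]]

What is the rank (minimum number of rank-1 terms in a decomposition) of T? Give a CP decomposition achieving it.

Lower bound: the mode-1 unfolding of T (rows indexed by i, columns by (j,k) = (0,0), (0,1), (0,2), (1,0), (1,1), (1,2)) is [[2, 0, 2, 9, -12, 3], [-6, 0, -6, 21, -12, 15]].
There the 2×2 minor on rows i ∈ {0, 1}, columns (j,k) ∈ {(0,0), (1,0)} is det [[2, 9], [-6, 21]] = 96 ≠ 0, so this unfolding has rank ≥ 2; CP rank is at least every unfolding rank, so rank(T) ≥ 2. (Flattening ranks never certify an upper bound on CP rank; for that we must actually write T with 2 rank-1 terms.)
Upper bound — finding two terms. Write S_k = T[:,:,k] for the frontal slices: S₀ = [[2, 9], [-6, 21]], S₁ = [[0, -12], [0, -12]], S₂ = [[2, 3], [-6, 15]].
If T = a₁ ⊗ b₁ ⊗ c₁ + a₂ ⊗ b₂ ⊗ c₂ then each S_k = c₁[k]·a₁b₁ᵀ + c₂[k]·a₂b₂ᵀ. S₀ and S₁ are linearly independent, so a₁b₁ᵀ and a₂b₂ᵀ must span the same plane of matrices: they are the rank-1 matrices of the form x·S₀ + y·S₁.
det(x·S₀ + y·S₁) is 96·x² − 96·xy = 96·(x − y)(x), vanishing at (x:y) = (1:1) and (0:1).
M₁ = S₀ + S₁ = [[2, -3], [-6, 9]] = [1, -3][2, -3]ᵀ and M₂ = S₁ = [[0, -12], [0, -12]] = (-12)·[1, 1][0, 1]ᵀ, so take a₁ = [1, -3], b₁ = [2, -3], a₂ = [1, 1], b₂ = [0, 1].
Each slice is an integer combination of E₁ = a₁b₁ᵀ and E₂ = a₂b₂ᵀ: S₀ = E₁ + 12·E₂, S₁ = −12·E₂, S₂ = E₁ + 6·E₂; reading off coefficients, c₁ = [1, 0, 1] and c₂ = [12, -12, 6].
Hence T = [1, -3] ⊗ [2, -3] ⊗ [1, 0, 1] + [1, 1] ⊗ [0, 1] ⊗ [12, -12, 6], so rank(T) ≤ 2.
These bounds meet, so rank(T) = 2.

rank(T) = 2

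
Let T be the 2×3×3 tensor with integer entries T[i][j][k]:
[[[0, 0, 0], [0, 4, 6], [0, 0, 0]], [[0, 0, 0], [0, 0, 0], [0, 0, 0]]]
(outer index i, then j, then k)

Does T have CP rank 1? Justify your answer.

Yes

If T = a (x) b (x) c then every fibre of T is a multiple of the corresponding factor, so read the factors off the fibres through the nonzero entry T[0,1,1] = 4.
The mode-1 fibre T[:,1,1] = [4, 0] gives a = [1, 0] (primitive direction); the mode-2 fibre T[0,:,1] = [0, 4, 0] gives b = [0, 1, 0]; then c[k] = T[0,1,k] / (a[0]·b[1]) = [0, 4, 6] / 1 = [0, 4, 6].
Expanding [1, 0] (x) [0, 1, 0] (x) [0, 4, 6] reproduces all 18 entries of T, so T = [1, 0] (x) [0, 1, 0] (x) [0, 4, 6] and rank(T) ≤ 1.
Equivalently every frontal slice T[:,:,k] is c[k] times the rank-1 matrix [1, 0] (x) [0, 1, 0]. So T has rank 1 (it is nonzero).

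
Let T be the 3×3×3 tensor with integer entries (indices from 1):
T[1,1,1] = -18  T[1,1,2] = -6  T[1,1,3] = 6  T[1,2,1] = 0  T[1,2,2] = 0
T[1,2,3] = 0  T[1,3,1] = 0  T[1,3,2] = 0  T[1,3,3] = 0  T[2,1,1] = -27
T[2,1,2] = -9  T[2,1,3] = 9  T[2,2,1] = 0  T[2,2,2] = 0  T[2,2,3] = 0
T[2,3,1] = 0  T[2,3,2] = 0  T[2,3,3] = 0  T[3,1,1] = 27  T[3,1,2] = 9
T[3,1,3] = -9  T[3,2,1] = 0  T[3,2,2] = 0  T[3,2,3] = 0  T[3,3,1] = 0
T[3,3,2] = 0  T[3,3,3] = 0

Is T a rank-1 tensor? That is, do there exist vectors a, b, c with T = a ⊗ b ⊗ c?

Yes

If T = a ⊗ b ⊗ c then every fibre of T is a multiple of the corresponding factor, so read the factors off the fibres through the nonzero entry T[1,1,1] = -18.
The mode-1 fibre T[:,1,1] = [-18, -27, 27] gives a = [2, 3, -3] (primitive direction); the mode-2 fibre T[1,:,1] = [-18, 0, 0] gives b = [1, 0, 0]; then c[k] = T[1,1,k] / (a[1]·b[1]) = [-18, -6, 6] / 2 = [-9, -3, 3].
Expanding [2, 3, -3] ⊗ [1, 0, 0] ⊗ [-9, -3, 3] reproduces all 27 entries of T, so T = [2, 3, -3] ⊗ [1, 0, 0] ⊗ [-9, -3, 3] and rank(T) ≤ 1.
Equivalently every frontal slice T[:,:,k] is c[k] times the rank-1 matrix [2, 3, -3] ⊗ [1, 0, 0]. So T has rank 1 (it is nonzero).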